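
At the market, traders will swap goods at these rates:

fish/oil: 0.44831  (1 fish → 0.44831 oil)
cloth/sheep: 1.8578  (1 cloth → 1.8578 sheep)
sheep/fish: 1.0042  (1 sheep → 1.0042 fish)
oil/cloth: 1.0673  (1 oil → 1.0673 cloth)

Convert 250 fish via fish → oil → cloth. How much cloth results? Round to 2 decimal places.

250 fish × 0.44831 = 112.0775 oil
112.0775 oil × 1.0673 = 119.62031575 cloth

119.62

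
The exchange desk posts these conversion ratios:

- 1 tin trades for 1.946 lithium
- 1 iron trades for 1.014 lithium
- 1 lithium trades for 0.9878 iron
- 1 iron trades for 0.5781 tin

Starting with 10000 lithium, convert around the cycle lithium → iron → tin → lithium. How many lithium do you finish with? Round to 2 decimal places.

11112.58

10000 lithium × 0.9878 = 9878 iron
9878 iron × 0.5781 = 5710.4718 tin
5710.4718 tin × 1.946 = 11112.5781228 lithium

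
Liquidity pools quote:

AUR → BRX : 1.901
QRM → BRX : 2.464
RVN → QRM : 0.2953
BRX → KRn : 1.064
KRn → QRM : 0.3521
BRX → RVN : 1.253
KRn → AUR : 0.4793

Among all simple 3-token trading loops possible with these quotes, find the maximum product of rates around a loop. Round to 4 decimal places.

BRX→KRn→AUR→BRX: 1.064 × 0.4793 × 1.901 = 0.96946
BRX→KRn→QRM→BRX: 1.064 × 0.3521 × 2.464 = 0.92310
BRX→RVN→QRM→BRX: 1.253 × 0.2953 × 2.464 = 0.91171
Maximum is BRX→KRn→AUR→BRX at 0.9695; no arbitrage — every cycle loses value.

0.9695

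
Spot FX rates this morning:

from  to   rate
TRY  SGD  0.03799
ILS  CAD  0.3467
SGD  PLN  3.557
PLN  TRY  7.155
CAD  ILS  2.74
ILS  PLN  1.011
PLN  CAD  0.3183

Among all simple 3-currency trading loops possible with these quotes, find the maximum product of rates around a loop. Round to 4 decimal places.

TRY→SGD→PLN→TRY: 0.03799 × 3.557 × 7.155 = 0.96686
PLN→CAD→ILS→PLN: 0.3183 × 2.74 × 1.011 = 0.88174
Maximum is TRY→SGD→PLN→TRY at 0.9669; no arbitrage — every cycle loses value.

0.9669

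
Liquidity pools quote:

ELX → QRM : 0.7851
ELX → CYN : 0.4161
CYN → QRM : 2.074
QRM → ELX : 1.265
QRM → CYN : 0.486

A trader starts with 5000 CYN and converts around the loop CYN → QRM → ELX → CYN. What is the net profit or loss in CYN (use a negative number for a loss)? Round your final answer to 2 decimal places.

5000 CYN × 2.074 = 10370 QRM
10370 QRM × 1.265 = 13118.05 ELX
13118.05 ELX × 0.4161 = 5458.420605 CYN
Net change: 5458.420605 − 5000 = 458.420605 CYN

458.42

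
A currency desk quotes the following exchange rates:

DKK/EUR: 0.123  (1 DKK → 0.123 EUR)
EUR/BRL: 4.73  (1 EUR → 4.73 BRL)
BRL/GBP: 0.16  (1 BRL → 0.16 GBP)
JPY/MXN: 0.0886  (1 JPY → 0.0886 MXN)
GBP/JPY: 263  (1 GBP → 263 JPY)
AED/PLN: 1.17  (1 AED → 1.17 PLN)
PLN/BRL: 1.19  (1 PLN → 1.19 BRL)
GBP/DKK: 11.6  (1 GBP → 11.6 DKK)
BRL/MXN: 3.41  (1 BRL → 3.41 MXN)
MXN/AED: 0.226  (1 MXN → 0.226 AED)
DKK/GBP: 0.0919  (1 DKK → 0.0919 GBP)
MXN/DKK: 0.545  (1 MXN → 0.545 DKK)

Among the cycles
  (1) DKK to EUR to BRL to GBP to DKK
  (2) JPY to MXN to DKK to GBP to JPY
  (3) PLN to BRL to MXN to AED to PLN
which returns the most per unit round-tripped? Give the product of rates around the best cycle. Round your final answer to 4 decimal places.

(1) 0.123 × 4.73 × 0.16 × 11.6 = 1.07980
(2) 0.0886 × 0.545 × 0.0919 × 263 = 1.16708
(3) 1.19 × 3.41 × 0.226 × 1.17 = 1.07299
Highest is cycle (2) at 1.1671 (>1, arbitrage).

1.1671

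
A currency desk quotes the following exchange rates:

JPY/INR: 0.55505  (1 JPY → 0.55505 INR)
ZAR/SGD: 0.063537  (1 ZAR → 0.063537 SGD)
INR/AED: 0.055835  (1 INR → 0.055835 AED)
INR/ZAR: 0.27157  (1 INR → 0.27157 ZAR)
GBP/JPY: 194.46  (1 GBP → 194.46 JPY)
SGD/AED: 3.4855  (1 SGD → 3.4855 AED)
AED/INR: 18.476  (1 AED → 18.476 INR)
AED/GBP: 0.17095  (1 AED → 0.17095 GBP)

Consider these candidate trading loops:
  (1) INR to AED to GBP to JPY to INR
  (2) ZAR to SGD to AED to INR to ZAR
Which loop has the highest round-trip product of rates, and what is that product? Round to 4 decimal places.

1.1112

(1) 0.055835 × 0.17095 × 194.46 × 0.55505 = 1.03024
(2) 0.063537 × 3.4855 × 18.476 × 0.27157 = 1.11117
Highest is cycle (2) at 1.1112 (>1, arbitrage).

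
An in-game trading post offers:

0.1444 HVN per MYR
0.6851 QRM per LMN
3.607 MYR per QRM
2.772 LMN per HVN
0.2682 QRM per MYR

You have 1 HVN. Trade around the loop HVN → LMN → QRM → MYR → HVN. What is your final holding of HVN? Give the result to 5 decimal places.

0.98915

1 HVN × 2.772 = 2.772 LMN
2.772 LMN × 0.6851 = 1.8990972 QRM
1.8990972 QRM × 3.607 = 6.8500436004 MYR
6.8500436004 MYR × 0.1444 = 0.98914629589776 HVN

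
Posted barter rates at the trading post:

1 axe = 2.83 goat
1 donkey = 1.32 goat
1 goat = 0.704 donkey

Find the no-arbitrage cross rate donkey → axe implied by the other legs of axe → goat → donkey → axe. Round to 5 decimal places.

Known legs of the cycle: 2.83 × 0.704 = 1.99232
For no arbitrage the full-cycle product must be 1, so the missing rate is 1 / 1.99232 ≈ 0.5019274.

0.50193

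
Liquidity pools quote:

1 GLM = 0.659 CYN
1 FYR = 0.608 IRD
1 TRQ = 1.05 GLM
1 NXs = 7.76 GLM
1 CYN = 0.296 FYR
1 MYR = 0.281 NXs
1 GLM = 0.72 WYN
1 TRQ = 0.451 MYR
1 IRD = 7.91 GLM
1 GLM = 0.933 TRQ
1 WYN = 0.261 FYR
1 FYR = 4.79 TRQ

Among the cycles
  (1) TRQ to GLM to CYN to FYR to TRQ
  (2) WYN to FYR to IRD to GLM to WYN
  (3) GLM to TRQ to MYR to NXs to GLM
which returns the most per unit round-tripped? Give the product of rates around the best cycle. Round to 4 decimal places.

0.9811

(1) 1.05 × 0.659 × 0.296 × 4.79 = 0.98107
(2) 0.261 × 0.608 × 7.91 × 0.72 = 0.90376
(3) 0.933 × 0.451 × 0.281 × 7.76 = 0.91754
Highest is cycle (1) at 0.9811 (≤1, no arbitrage).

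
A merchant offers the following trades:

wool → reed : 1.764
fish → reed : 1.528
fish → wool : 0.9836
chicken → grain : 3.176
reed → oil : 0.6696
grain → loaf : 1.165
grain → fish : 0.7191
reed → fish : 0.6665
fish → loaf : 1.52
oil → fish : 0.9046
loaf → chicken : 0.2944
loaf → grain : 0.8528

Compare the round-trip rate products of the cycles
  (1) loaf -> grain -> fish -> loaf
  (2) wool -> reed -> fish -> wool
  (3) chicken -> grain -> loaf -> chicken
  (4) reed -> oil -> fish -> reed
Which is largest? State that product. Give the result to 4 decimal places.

(1) 0.8528 × 0.7191 × 1.52 = 0.93214
(2) 1.764 × 0.6665 × 0.9836 = 1.15642
(3) 3.176 × 1.165 × 0.2944 = 1.08929
(4) 0.6696 × 0.9046 × 1.528 = 0.92554
Highest is cycle (2) at 1.1564 (>1, arbitrage).

1.1564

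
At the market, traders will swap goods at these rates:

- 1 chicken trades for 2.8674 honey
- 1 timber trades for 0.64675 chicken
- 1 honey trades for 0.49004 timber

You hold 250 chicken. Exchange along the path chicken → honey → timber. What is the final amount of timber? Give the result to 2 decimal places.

250 chicken × 2.8674 = 716.85 honey
716.85 honey × 0.49004 = 351.285174 timber

351.29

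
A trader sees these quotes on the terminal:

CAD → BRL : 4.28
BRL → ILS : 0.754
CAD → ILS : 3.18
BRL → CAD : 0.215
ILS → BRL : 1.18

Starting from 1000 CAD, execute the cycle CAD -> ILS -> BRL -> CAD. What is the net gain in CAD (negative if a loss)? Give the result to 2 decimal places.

-193.23

1000 CAD × 3.18 = 3180 ILS
3180 ILS × 1.18 = 3752.4 BRL
3752.4 BRL × 0.215 = 806.766 CAD
Net change: 806.766 − 1000 = -193.234 CAD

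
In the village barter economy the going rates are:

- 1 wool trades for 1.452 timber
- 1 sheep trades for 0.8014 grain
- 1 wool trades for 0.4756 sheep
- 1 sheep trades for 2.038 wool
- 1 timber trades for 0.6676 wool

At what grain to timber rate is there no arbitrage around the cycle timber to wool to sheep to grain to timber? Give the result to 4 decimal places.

3.9300

Known legs of the cycle: 0.6676 × 0.4756 × 0.8014 = 0.254452962784
For no arbitrage the full-cycle product must be 1, so the missing rate is 1 / 0.254452962784 ≈ 3.929999.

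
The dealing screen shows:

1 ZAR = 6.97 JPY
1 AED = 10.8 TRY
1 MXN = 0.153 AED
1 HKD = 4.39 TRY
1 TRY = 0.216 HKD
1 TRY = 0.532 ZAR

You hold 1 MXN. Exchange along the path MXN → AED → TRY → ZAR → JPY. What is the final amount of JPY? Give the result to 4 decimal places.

1 MXN × 0.153 = 0.153 AED
0.153 AED × 10.8 = 1.6524 TRY
1.6524 TRY × 0.532 = 0.8790768 ZAR
0.8790768 ZAR × 6.97 = 6.127165296 JPY

6.1272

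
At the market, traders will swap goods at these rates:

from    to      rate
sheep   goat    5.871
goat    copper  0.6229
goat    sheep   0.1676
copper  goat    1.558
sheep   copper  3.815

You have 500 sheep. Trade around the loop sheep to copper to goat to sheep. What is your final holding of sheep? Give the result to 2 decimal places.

500 sheep × 3.815 = 1907.5 copper
1907.5 copper × 1.558 = 2971.885 goat
2971.885 goat × 0.1676 = 498.087926 sheep

498.09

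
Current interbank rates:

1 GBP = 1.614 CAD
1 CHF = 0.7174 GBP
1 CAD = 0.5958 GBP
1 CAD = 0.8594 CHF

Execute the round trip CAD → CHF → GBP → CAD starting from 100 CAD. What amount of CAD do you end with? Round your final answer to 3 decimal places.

100 CAD × 0.8594 = 85.94 CHF
85.94 CHF × 0.7174 = 61.653356 GBP
61.653356 GBP × 1.614 = 99.508516584 CAD

99.509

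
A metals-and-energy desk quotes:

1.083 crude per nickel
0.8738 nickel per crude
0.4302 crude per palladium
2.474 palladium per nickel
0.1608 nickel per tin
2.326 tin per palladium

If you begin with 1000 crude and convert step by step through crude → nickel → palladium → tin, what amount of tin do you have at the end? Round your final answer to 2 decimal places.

1000 crude × 0.8738 = 873.8 nickel
873.8 nickel × 2.474 = 2161.7812 palladium
2161.7812 palladium × 2.326 = 5028.3030712 tin

5028.30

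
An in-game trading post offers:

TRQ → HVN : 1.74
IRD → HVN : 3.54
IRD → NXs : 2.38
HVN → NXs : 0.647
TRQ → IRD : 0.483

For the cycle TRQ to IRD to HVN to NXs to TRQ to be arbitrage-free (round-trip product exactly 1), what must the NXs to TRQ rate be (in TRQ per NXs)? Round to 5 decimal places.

Known legs of the cycle: 0.483 × 3.54 × 0.647 = 1.10625354
For no arbitrage the full-cycle product must be 1, so the missing rate is 1 / 1.10625354 ≈ 0.9039519.

0.90395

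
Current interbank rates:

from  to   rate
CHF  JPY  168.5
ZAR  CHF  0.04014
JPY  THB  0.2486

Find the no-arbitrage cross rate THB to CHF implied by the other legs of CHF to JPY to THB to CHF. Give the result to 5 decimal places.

0.02387

Known legs of the cycle: 168.5 × 0.2486 = 41.8891
For no arbitrage the full-cycle product must be 1, so the missing rate is 1 / 41.8891 ≈ 0.0238726.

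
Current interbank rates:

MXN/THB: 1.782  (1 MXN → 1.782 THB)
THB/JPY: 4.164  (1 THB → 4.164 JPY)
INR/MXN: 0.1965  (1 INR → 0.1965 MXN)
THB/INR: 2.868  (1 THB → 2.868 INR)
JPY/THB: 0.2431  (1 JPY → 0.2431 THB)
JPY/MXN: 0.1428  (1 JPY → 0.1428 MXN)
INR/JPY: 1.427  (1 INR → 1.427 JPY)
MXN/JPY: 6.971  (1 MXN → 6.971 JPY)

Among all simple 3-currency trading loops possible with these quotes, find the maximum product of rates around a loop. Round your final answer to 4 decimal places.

1.0596

JPY→MXN→THB→JPY: 0.1428 × 1.782 × 4.164 = 1.05961
INR→MXN→THB→INR: 0.1965 × 1.782 × 2.868 = 1.00427
JPY→THB→INR→JPY: 0.2431 × 2.868 × 1.427 = 0.99492
Maximum is JPY→MXN→THB→JPY at 1.0596; arbitrage exists.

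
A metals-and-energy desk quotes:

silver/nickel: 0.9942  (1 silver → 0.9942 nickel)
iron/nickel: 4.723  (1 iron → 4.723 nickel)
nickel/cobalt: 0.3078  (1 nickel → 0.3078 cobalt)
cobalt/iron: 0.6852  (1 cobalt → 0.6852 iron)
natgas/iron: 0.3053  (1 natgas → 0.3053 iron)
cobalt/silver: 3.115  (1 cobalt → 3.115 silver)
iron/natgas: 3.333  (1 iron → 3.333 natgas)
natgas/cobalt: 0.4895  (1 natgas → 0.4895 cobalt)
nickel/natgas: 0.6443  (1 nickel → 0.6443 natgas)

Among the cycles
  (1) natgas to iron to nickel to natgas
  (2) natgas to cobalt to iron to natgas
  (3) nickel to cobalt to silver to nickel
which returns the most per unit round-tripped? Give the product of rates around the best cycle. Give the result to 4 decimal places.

(1) 0.3053 × 4.723 × 0.6443 = 0.92904
(2) 0.4895 × 0.6852 × 3.333 = 1.11791
(3) 0.3078 × 3.115 × 0.9942 = 0.95324
Highest is cycle (2) at 1.1179 (>1, arbitrage).

1.1179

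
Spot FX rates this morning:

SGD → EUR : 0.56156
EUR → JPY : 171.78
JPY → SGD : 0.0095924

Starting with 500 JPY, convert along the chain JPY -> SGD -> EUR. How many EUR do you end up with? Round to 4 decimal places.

500 JPY × 0.0095924 = 4.7962 SGD
4.7962 SGD × 0.56156 = 2.693354072 EUR

2.6934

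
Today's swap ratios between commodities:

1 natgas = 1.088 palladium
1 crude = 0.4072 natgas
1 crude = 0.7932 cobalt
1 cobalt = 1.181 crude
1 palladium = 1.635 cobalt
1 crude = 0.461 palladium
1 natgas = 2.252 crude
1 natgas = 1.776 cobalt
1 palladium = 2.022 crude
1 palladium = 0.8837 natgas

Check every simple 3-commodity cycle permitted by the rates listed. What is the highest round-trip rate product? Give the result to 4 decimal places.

crude→palladium→natgas→crude: 0.461 × 0.8837 × 2.252 = 0.91743
crude→natgas→palladium→crude: 0.4072 × 1.088 × 2.022 = 0.89581
crude→palladium→cobalt→crude: 0.461 × 1.635 × 1.181 = 0.89016
crude→natgas→cobalt→crude: 0.4072 × 1.776 × 1.181 = 0.85408
Maximum is crude→palladium→natgas→crude at 0.9174; no arbitrage — every cycle loses value.

0.9174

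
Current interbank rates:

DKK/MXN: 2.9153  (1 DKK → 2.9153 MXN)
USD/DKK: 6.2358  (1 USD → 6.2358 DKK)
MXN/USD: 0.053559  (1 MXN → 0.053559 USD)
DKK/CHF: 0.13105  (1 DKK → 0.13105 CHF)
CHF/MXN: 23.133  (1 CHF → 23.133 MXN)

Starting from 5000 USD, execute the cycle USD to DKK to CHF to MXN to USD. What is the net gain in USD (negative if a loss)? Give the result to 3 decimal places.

62.484

5000 USD × 6.2358 = 31179 DKK
31179 DKK × 0.13105 = 4086.00795 CHF
4086.00795 CHF × 23.133 = 94521.62190735 MXN
94521.62190735 MXN × 0.053559 = 5062.48354773575865 USD
Net change: 5062.48354773575865 − 5000 = 62.48354773575865 USD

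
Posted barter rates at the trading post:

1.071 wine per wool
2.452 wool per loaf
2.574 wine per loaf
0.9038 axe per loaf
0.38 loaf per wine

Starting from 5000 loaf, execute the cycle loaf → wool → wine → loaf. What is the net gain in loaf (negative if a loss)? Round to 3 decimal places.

5000 loaf × 2.452 = 12260 wool
12260 wool × 1.071 = 13130.46 wine
13130.46 wine × 0.38 = 4989.5748 loaf
Net change: 4989.5748 − 5000 = -10.4252 loaf

-10.425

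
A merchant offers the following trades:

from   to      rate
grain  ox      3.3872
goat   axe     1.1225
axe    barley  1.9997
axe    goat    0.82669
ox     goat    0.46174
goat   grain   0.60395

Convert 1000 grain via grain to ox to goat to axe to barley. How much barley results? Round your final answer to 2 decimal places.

3510.67

1000 grain × 3.3872 = 3387.2 ox
3387.2 ox × 0.46174 = 1564.005728 goat
1564.005728 goat × 1.1225 = 1755.59642968 axe
1755.59642968 axe × 1.9997 = 3510.666180431096 barley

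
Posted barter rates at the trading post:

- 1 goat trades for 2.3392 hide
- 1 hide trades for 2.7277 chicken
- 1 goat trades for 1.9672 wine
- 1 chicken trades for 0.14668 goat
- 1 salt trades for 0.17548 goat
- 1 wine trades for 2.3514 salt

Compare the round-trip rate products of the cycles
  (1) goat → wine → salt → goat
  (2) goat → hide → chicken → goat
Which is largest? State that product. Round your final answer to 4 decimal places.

0.9359

(1) 1.9672 × 2.3514 × 0.17548 = 0.81171
(2) 2.3392 × 2.7277 × 0.14668 = 0.93591
Highest is cycle (2) at 0.9359 (≤1, no arbitrage).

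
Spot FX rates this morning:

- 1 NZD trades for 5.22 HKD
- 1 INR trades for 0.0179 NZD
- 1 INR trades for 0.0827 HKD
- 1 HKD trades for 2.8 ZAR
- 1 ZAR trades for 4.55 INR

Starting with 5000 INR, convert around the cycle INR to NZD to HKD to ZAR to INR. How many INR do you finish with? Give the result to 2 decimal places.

5000 INR × 0.0179 = 89.5 NZD
89.5 NZD × 5.22 = 467.19 HKD
467.19 HKD × 2.8 = 1308.132 ZAR
1308.132 ZAR × 4.55 = 5952.0006 INR

5952.00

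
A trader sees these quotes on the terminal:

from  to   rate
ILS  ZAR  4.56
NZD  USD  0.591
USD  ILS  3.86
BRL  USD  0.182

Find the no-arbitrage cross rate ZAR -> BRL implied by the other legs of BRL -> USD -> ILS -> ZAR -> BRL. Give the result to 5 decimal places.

0.31216

Known legs of the cycle: 0.182 × 3.86 × 4.56 = 3.2034912
For no arbitrage the full-cycle product must be 1, so the missing rate is 1 / 3.2034912 ≈ 0.3121594.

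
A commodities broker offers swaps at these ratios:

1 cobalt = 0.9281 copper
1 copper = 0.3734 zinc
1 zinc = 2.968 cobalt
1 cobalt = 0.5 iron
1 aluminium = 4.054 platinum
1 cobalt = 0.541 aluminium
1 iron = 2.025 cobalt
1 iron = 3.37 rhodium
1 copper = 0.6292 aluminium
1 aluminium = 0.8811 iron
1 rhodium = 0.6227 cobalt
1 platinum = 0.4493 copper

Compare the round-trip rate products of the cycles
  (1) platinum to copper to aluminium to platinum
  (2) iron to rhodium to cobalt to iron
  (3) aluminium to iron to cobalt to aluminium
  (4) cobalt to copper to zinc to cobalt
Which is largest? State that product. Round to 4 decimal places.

1.1461

(1) 0.4493 × 0.6292 × 4.054 = 1.14606
(2) 3.37 × 0.6227 × 0.5 = 1.04925
(3) 0.8811 × 2.025 × 0.541 = 0.96527
(4) 0.9281 × 0.3734 × 2.968 = 1.02857
Highest is cycle (1) at 1.1461 (>1, arbitrage).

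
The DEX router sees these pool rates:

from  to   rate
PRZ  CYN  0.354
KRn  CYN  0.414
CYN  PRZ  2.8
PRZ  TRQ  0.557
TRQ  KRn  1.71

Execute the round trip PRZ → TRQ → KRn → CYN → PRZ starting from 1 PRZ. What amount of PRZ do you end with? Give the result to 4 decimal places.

1.1041

1 PRZ × 0.557 = 0.557 TRQ
0.557 TRQ × 1.71 = 0.95247 KRn
0.95247 KRn × 0.414 = 0.39432258 CYN
0.39432258 CYN × 2.8 = 1.104103224 PRZ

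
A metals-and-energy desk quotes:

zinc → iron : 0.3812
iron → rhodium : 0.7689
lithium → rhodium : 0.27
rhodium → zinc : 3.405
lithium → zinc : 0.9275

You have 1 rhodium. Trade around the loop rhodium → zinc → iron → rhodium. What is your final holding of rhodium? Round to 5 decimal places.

0.99802

1 rhodium × 3.405 = 3.405 zinc
3.405 zinc × 0.3812 = 1.297986 iron
1.297986 iron × 0.7689 = 0.9980214354 rhodium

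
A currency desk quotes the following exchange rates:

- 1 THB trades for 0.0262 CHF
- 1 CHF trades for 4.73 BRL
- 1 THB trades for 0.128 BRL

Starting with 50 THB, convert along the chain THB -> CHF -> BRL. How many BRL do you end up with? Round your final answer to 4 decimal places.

50 THB × 0.0262 = 1.31 CHF
1.31 CHF × 4.73 = 6.1963 BRL

6.1963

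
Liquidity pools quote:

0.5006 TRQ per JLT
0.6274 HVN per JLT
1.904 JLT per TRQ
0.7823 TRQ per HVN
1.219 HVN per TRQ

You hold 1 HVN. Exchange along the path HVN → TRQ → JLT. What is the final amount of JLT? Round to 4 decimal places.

1 HVN × 0.7823 = 0.7823 TRQ
0.7823 TRQ × 1.904 = 1.4894992 JLT

1.4895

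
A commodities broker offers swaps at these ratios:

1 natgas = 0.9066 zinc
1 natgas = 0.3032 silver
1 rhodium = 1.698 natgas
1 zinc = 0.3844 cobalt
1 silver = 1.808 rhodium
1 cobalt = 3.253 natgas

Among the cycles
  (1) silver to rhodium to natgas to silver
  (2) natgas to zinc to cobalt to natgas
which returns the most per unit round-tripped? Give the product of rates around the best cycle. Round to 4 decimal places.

1.1337

(1) 1.808 × 1.698 × 0.3032 = 0.93082
(2) 0.9066 × 0.3844 × 3.253 = 1.13366
Highest is cycle (2) at 1.1337 (>1, arbitrage).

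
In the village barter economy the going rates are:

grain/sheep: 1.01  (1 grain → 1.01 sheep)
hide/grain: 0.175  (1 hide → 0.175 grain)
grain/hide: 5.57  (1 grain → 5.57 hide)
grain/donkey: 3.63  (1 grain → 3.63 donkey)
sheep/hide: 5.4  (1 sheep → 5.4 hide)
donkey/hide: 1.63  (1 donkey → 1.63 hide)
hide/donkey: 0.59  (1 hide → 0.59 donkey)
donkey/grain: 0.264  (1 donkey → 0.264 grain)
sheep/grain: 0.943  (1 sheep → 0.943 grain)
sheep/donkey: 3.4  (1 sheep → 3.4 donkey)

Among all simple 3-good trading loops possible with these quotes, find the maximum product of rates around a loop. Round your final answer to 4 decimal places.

1.0355

hide→grain→donkey→hide: 0.175 × 3.63 × 1.63 = 1.03546
sheep→hide→grain→sheep: 5.4 × 0.175 × 1.01 = 0.95445
sheep→donkey→grain→sheep: 3.4 × 0.264 × 1.01 = 0.90658
hide→donkey→grain→hide: 0.59 × 0.264 × 5.57 = 0.86758
Maximum is hide→grain→donkey→hide at 1.0355; arbitrage exists.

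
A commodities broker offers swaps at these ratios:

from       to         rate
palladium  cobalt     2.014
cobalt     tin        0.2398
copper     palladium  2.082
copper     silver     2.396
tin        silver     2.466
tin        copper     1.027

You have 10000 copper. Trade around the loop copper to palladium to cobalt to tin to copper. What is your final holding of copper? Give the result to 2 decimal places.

10000 copper × 2.082 = 20820 palladium
20820 palladium × 2.014 = 41931.48 cobalt
41931.48 cobalt × 0.2398 = 10055.168904 tin
10055.168904 tin × 1.027 = 10326.658464408 copper

10326.66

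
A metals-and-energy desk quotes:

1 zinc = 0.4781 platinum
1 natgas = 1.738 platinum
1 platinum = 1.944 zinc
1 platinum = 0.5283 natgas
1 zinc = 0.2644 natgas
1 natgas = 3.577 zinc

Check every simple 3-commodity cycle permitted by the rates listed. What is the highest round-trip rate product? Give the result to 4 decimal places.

zinc→platinum→natgas→zinc: 0.4781 × 0.5283 × 3.577 = 0.90348
zinc→natgas→platinum→zinc: 0.2644 × 1.738 × 1.944 = 0.89332
Maximum is zinc→platinum→natgas→zinc at 0.9035; no arbitrage — every cycle loses value.

0.9035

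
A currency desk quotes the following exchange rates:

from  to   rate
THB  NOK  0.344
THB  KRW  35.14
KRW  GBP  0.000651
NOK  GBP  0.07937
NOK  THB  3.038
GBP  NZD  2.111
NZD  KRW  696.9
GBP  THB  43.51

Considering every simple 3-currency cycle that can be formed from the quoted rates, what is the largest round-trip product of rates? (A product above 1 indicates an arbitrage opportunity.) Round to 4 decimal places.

NOK→GBP→THB→NOK: 0.07937 × 43.51 × 0.344 = 1.18797
THB→KRW→GBP→THB: 35.14 × 0.000651 × 43.51 = 0.99534
NZD→KRW→GBP→NZD: 696.9 × 0.000651 × 2.111 = 0.95772
Maximum is NOK→GBP→THB→NOK at 1.1880; arbitrage exists.

1.1880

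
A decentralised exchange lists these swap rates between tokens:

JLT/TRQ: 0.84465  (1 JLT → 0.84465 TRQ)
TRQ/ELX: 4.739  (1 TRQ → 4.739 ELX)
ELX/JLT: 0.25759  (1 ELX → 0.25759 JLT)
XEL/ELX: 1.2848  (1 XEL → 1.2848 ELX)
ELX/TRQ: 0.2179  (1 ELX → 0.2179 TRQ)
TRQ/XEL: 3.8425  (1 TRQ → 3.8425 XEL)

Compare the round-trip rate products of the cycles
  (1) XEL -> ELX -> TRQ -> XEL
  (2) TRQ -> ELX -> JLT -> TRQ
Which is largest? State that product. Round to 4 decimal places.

(1) 1.2848 × 0.2179 × 3.8425 = 1.07574
(2) 4.739 × 0.25759 × 0.84465 = 1.03108
Highest is cycle (1) at 1.0757 (>1, arbitrage).

1.0757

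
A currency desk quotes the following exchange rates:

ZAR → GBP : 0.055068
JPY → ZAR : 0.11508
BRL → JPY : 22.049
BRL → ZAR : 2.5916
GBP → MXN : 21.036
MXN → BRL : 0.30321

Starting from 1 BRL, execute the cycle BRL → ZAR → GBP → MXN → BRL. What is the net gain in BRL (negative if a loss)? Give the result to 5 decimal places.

1 BRL × 2.5916 = 2.5916 ZAR
2.5916 ZAR × 0.055068 = 0.1427142288 GBP
0.1427142288 GBP × 21.036 = 3.0021365170368 MXN
3.0021365170368 MXN × 0.30321 = 0.910277813330728128 BRL
Net change: 0.910277813330728128 − 1 = -0.089722186669271872 BRL

-0.08972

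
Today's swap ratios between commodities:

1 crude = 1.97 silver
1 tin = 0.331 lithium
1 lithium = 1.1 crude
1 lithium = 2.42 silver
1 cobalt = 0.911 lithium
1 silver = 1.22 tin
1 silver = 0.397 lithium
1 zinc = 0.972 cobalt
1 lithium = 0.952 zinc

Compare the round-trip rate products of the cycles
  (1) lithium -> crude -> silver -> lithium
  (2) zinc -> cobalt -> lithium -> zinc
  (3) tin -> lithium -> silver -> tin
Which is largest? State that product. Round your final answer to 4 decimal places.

(1) 1.1 × 1.97 × 0.397 = 0.86030
(2) 0.972 × 0.911 × 0.952 = 0.84299
(3) 0.331 × 2.42 × 1.22 = 0.97724
Highest is cycle (3) at 0.9772 (≤1, no arbitrage).

0.9772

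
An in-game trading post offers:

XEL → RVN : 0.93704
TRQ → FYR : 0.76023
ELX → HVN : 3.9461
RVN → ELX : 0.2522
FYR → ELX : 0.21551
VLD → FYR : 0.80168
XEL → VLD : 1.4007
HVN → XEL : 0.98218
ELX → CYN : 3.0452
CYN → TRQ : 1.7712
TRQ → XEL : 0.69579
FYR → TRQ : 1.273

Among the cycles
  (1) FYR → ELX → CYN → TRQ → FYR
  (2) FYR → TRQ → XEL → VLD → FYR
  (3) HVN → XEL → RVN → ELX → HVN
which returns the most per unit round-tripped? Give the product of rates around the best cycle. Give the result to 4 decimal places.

(1) 0.21551 × 3.0452 × 1.7712 × 0.76023 = 0.88368
(2) 1.273 × 0.69579 × 1.4007 × 0.80168 = 0.99461
(3) 0.98218 × 0.93704 × 0.2522 × 3.9461 = 0.91593
Highest is cycle (2) at 0.9946 (≤1, no arbitrage).

0.9946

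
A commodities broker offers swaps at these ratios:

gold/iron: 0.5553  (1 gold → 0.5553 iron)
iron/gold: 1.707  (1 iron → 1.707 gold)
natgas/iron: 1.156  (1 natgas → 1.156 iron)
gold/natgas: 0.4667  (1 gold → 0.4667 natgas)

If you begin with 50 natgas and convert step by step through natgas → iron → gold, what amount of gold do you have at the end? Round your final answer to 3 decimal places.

50 natgas × 1.156 = 57.8 iron
57.8 iron × 1.707 = 98.6646 gold

98.665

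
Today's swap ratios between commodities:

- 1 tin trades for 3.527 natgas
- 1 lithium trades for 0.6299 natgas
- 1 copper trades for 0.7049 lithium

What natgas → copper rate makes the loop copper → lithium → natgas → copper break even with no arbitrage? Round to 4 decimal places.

Known legs of the cycle: 0.7049 × 0.6299 = 0.44401651
For no arbitrage the full-cycle product must be 1, so the missing rate is 1 / 0.44401651 ≈ 2.252169.

2.2522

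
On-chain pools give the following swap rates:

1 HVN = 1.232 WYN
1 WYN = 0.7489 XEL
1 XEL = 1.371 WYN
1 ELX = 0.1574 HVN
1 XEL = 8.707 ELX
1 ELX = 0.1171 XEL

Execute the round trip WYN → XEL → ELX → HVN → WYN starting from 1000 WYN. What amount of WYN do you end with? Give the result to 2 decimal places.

1264.47

1000 WYN × 0.7489 = 748.9 XEL
748.9 XEL × 8.707 = 6520.6723 ELX
6520.6723 ELX × 0.1574 = 1026.35382002 HVN
1026.35382002 HVN × 1.232 = 1264.46790626464 WYN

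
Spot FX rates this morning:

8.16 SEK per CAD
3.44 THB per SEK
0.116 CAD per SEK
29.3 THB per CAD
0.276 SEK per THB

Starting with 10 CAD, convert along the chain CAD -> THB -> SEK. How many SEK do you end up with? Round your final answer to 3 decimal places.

10 CAD × 29.3 = 293 THB
293 THB × 0.276 = 80.868 SEK

80.868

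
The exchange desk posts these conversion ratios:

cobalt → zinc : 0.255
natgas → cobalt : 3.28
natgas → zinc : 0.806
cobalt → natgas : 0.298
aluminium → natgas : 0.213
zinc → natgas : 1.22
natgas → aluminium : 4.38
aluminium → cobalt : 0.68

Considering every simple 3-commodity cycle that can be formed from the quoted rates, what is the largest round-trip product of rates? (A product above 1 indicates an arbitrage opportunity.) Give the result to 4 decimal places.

1.0204

cobalt→zinc→natgas→cobalt: 0.255 × 1.22 × 3.28 = 1.02041
cobalt→natgas→aluminium→cobalt: 0.298 × 4.38 × 0.68 = 0.88756
Maximum is cobalt→zinc→natgas→cobalt at 1.0204; arbitrage exists.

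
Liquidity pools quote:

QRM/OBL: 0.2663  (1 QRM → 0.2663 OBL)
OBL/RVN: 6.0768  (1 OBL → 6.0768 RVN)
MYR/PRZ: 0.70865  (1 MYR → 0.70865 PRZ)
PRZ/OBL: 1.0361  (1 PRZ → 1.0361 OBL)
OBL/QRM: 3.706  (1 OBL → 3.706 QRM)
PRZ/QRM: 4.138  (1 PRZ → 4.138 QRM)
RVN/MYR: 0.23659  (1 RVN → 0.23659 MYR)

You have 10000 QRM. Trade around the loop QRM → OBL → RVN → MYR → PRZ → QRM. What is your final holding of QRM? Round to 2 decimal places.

10000 QRM × 0.2663 = 2663 OBL
2663 OBL × 6.0768 = 16182.5184 RVN
16182.5184 RVN × 0.23659 = 3828.622028256 MYR
3828.622028256 MYR × 0.70865 = 2713.1530003236144 PRZ
2713.1530003236144 PRZ × 4.138 = 11227.0271153391163872 QRM

11227.03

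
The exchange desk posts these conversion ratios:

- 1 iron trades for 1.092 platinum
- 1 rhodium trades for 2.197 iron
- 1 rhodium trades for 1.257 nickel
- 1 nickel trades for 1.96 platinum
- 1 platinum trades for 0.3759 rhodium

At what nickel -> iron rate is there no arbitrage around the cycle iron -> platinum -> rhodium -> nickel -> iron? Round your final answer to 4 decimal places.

1.9381

Known legs of the cycle: 1.092 × 0.3759 × 1.257 = 0.5159768796
For no arbitrage the full-cycle product must be 1, so the missing rate is 1 / 0.5159768796 ≈ 1.938071.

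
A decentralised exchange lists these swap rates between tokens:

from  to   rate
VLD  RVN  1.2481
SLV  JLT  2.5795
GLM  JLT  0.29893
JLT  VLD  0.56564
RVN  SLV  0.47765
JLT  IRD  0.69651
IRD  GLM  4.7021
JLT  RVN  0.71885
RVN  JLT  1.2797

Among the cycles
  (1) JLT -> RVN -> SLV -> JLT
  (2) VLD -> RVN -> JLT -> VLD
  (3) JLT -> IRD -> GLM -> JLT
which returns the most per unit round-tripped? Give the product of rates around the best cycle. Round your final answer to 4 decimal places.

(1) 0.71885 × 0.47765 × 2.5795 = 0.88569
(2) 1.2481 × 1.2797 × 0.56564 = 0.90344
(3) 0.69651 × 4.7021 × 0.29893 = 0.97901
Highest is cycle (3) at 0.9790 (≤1, no arbitrage).

0.9790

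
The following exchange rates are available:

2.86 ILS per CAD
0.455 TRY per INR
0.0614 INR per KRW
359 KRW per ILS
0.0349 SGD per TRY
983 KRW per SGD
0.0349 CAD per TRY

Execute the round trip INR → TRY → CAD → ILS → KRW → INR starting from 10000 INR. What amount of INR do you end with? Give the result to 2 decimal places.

10000 INR × 0.455 = 4550 TRY
4550 TRY × 0.0349 = 158.795 CAD
158.795 CAD × 2.86 = 454.1537 ILS
454.1537 ILS × 359 = 163041.1783 KRW
163041.1783 KRW × 0.0614 = 10010.72834762 INR

10010.73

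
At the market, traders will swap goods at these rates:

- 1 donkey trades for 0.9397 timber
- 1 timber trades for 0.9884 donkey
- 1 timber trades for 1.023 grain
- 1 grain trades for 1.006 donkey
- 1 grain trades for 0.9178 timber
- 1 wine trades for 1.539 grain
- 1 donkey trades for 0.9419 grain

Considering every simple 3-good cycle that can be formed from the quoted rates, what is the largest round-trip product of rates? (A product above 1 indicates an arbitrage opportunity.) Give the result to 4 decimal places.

0.9671

donkey→timber→grain→donkey: 0.9397 × 1.023 × 1.006 = 0.96708
donkey→grain→timber→donkey: 0.9419 × 0.9178 × 0.9884 = 0.85445
Maximum is donkey→timber→grain→donkey at 0.9671; no arbitrage — every cycle loses value.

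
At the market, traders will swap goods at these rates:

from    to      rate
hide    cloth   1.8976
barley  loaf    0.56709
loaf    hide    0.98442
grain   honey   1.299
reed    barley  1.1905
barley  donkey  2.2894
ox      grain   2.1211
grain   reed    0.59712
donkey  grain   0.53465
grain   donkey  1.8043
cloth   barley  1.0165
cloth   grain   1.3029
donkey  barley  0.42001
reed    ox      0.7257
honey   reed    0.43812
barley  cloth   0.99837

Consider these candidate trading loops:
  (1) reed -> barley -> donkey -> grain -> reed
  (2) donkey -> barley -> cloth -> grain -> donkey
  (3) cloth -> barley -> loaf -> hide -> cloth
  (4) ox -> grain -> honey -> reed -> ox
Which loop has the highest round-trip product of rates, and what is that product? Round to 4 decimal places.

1.0768

(1) 1.1905 × 2.2894 × 0.53465 × 0.59712 = 0.87013
(2) 0.42001 × 0.99837 × 1.3029 × 1.8043 = 0.98576
(3) 1.0165 × 0.56709 × 0.98442 × 1.8976 = 1.07682
(4) 2.1211 × 1.299 × 0.43812 × 0.7257 = 0.87603
Highest is cycle (3) at 1.0768 (>1, arbitrage).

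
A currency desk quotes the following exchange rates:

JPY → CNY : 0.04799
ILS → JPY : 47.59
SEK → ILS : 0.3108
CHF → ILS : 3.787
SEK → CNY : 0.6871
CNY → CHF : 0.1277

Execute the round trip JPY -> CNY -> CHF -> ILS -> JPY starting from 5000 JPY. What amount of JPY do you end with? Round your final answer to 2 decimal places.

5000 JPY × 0.04799 = 239.95 CNY
239.95 CNY × 0.1277 = 30.641615 CHF
30.641615 CHF × 3.787 = 116.039796005 ILS
116.039796005 ILS × 47.59 = 5522.33389187795 JPY

5522.33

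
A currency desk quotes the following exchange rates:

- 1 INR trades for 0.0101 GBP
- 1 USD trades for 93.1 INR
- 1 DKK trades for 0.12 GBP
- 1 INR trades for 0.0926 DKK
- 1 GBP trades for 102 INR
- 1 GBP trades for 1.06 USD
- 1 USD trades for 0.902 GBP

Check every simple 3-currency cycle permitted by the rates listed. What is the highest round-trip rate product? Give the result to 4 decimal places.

INR→DKK→GBP→INR: 0.0926 × 0.12 × 102 = 1.13342
INR→GBP→USD→INR: 0.0101 × 1.06 × 93.1 = 0.99673
Maximum is INR→DKK→GBP→INR at 1.1334; arbitrage exists.

1.1334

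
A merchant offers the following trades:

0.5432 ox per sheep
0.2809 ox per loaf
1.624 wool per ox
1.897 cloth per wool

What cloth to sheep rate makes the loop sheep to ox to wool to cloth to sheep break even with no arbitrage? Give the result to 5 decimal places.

0.59757

Known legs of the cycle: 0.5432 × 1.624 × 1.897 = 1.6734514496
For no arbitrage the full-cycle product must be 1, so the missing rate is 1 / 1.6734514496 ≈ 0.5975674.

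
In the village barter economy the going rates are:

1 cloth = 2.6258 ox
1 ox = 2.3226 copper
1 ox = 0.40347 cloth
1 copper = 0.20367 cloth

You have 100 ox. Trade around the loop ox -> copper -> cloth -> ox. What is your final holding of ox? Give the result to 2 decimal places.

100 ox × 2.3226 = 232.26 copper
232.26 copper × 0.20367 = 47.3043942 cloth
47.3043942 cloth × 2.6258 = 124.21187829036 ox

124.21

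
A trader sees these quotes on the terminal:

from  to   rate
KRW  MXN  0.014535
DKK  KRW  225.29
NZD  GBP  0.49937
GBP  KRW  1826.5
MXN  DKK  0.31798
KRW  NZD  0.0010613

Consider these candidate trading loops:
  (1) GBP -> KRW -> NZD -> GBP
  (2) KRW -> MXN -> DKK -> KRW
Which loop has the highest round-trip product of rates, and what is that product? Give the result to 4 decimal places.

1.0413

(1) 1826.5 × 0.0010613 × 0.49937 = 0.96801
(2) 0.014535 × 0.31798 × 225.29 = 1.04125
Highest is cycle (2) at 1.0413 (>1, arbitrage).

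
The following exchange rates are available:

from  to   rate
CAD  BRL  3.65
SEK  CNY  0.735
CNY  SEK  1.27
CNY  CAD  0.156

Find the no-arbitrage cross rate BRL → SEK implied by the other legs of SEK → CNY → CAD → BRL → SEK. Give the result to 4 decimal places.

2.3894

Known legs of the cycle: 0.735 × 0.156 × 3.65 = 0.418509
For no arbitrage the full-cycle product must be 1, so the missing rate is 1 / 0.418509 ≈ 2.389435.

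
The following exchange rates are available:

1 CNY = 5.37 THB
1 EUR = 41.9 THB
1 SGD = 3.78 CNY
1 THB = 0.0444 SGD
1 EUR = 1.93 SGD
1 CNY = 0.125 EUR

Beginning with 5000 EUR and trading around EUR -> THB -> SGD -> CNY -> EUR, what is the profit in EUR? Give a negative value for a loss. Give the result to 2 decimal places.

-604.90

5000 EUR × 41.9 = 209500 THB
209500 THB × 0.0444 = 9301.8 SGD
9301.8 SGD × 3.78 = 35160.804 CNY
35160.804 CNY × 0.125 = 4395.1005 EUR
Net change: 4395.1005 − 5000 = -604.8995 EUR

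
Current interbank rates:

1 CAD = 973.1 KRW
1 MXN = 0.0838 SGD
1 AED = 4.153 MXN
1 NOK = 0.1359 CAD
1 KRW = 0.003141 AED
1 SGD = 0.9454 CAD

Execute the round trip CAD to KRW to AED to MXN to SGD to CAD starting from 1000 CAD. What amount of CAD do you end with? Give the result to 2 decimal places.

1005.65

1000 CAD × 973.1 = 973100 KRW
973100 KRW × 0.003141 = 3056.5071 AED
3056.5071 AED × 4.153 = 12693.6739863 MXN
12693.6739863 MXN × 0.0838 = 1063.72988005194 SGD
1063.72988005194 SGD × 0.9454 = 1005.650228601104076 CAD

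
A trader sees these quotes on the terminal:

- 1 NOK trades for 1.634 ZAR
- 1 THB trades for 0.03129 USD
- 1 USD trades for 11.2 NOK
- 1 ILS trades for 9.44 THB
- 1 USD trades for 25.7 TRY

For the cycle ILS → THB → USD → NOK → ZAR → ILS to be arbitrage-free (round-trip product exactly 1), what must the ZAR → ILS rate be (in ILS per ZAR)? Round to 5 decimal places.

Known legs of the cycle: 9.44 × 0.03129 × 11.2 × 1.634 = 5.40564638208
For no arbitrage the full-cycle product must be 1, so the missing rate is 1 / 5.40564638208 ≈ 0.1849918.

0.18499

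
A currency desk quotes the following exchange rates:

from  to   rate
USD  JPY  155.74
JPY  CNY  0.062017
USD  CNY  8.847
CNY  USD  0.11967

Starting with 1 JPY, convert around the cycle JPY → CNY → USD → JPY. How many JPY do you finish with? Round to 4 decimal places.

1 JPY × 0.062017 = 0.062017 CNY
0.062017 CNY × 0.11967 = 0.00742157439 USD
0.00742157439 USD × 155.74 = 1.1558359954986 JPY

1.1558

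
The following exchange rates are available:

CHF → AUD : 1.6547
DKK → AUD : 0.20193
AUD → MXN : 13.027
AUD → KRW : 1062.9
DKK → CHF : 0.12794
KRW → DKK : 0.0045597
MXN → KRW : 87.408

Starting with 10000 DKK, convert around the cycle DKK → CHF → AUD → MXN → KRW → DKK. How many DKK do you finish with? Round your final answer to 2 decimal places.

10991.51

10000 DKK × 0.12794 = 1279.4 CHF
1279.4 CHF × 1.6547 = 2117.02318 AUD
2117.02318 AUD × 13.027 = 27578.46096586 MXN
27578.46096586 MXN × 87.408 = 2410578.11610389088 KRW
2410578.11610389088 KRW × 0.0045597 = 10991.513035998911245536 DKK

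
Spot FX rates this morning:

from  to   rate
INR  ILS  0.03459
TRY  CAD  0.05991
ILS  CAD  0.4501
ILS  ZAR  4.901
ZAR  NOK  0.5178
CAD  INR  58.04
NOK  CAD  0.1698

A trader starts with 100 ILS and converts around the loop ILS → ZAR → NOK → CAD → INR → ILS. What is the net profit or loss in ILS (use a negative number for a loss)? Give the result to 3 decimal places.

-13.491

100 ILS × 4.901 = 490.1 ZAR
490.1 ZAR × 0.5178 = 253.77378 NOK
253.77378 NOK × 0.1698 = 43.090787844 CAD
43.090787844 CAD × 58.04 = 2500.98932646576 INR
2500.98932646576 INR × 0.03459 = 86.5092208024506384 ILS
Net change: 86.5092208024506384 − 100 = -13.4907791975493616 ILS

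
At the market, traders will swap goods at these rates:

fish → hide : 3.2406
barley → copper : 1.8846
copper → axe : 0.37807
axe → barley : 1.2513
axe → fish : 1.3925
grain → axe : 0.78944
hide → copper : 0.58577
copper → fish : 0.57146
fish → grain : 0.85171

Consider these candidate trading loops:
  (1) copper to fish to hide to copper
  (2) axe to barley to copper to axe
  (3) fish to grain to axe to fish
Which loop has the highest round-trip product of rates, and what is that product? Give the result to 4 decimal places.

(1) 0.57146 × 3.2406 × 0.58577 = 1.08477
(2) 1.2513 × 1.8846 × 0.37807 = 0.89156
(3) 0.85171 × 0.78944 × 1.3925 = 0.93628
Highest is cycle (1) at 1.0848 (>1, arbitrage).

1.0848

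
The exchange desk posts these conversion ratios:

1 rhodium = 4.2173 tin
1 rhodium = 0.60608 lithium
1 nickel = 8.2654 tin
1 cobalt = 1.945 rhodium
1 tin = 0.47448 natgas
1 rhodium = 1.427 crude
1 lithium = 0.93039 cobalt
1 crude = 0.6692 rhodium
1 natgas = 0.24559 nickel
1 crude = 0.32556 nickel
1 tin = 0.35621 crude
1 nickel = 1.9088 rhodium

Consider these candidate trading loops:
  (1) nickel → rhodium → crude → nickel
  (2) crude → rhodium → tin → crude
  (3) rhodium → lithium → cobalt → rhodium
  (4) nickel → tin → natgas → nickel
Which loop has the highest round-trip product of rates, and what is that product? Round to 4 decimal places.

(1) 1.9088 × 1.427 × 0.32556 = 0.88678
(2) 0.6692 × 4.2173 × 0.35621 = 1.00530
(3) 0.60608 × 0.93039 × 1.945 = 1.09677
(4) 8.2654 × 0.47448 × 0.24559 = 0.96315
Highest is cycle (3) at 1.0968 (>1, arbitrage).

1.0968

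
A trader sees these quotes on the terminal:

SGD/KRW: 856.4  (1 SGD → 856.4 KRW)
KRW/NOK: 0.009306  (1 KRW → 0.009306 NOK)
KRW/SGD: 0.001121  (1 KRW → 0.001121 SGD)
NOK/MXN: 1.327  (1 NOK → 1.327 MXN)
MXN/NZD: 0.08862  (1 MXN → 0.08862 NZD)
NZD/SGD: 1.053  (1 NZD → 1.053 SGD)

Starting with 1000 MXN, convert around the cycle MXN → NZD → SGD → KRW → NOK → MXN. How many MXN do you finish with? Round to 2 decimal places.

986.89

1000 MXN × 0.08862 = 88.62 NZD
88.62 NZD × 1.053 = 93.31686 SGD
93.31686 SGD × 856.4 = 79916.558904 KRW
79916.558904 KRW × 0.009306 = 743.703497160624 NOK
743.703497160624 NOK × 1.327 = 986.894540732148048 MXN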